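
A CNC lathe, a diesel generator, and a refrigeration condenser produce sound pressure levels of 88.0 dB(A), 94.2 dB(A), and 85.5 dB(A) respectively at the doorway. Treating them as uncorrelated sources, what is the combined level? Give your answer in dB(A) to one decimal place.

95.6 dB(A)

For uncorrelated sources the intensities add, so convert each level to linear form, sum, and take 10·log₁₀ of the total.
Σ 10^(L/10) = 10^(88.0/10) + 10^(94.2/10) + 10^(85.5/10) = 3.616e+09.
L_total = 10·log₁₀(3.616e+09) = 95.58 dB(A).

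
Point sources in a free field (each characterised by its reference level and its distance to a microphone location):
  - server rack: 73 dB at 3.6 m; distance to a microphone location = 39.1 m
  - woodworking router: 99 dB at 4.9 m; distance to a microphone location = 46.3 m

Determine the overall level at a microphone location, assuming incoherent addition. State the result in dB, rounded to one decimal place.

79.5 dB

First find each source's level at the receiver (point-source: −20·log₁₀(r/r_ref)), then combine on an intensity basis.
server rack: 73 − 20·log₁₀(39.1/3.6) = 73 − 20.72 = 52.28 dB.
woodworking router: 99 − 20·log₁₀(46.3/4.9) = 99 − 19.51 = 79.49 dB.
Σ 10^(L/10) = 8.914e+07 → L_total = 10·log₁₀(8.914e+07) = 79.50 dB.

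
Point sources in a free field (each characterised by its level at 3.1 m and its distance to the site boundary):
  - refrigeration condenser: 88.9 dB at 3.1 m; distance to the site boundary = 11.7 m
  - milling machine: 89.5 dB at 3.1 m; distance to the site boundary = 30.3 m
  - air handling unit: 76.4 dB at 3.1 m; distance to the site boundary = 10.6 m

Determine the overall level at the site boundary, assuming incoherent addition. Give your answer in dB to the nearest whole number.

First find each source's level at the receiver (point-source: −20·log₁₀(r/r_ref)), then combine on an intensity basis.
refrigeration condenser: 88.9 − 20·log₁₀(11.7/3.1) = 88.9 − 11.54 = 77.36 dB.
milling machine: 89.5 − 20·log₁₀(30.3/3.1) = 89.5 − 19.80 = 69.70 dB.
air handling unit: 76.4 − 20·log₁₀(10.6/3.1) = 76.4 − 10.68 = 65.72 dB.
Σ 10^(L/10) = 6.756e+07 → L_total = 10·log₁₀(6.756e+07) = 78.30 dB.

78 dB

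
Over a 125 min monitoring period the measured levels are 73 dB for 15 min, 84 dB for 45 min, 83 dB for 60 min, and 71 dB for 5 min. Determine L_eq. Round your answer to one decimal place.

82.8 dB

L_eq = 10·log₁₀[(1/T)·Σ tᵢ·10^(Lᵢ/10)] with T = 125 min.
Σ tᵢ·10^(Lᵢ/10) = 15·10^(73/10) + 45·10^(84/10) + 60·10^(83/10) + 5·10^(71/10) = 2.364e+10.
L_eq = 10·log₁₀(2.364e+10/125) = 82.77 dB.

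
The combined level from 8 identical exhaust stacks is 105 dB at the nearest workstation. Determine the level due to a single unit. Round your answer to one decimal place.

Dividing the total intensity by 8 lowers the level by 10·log₁₀ 8 = 9.031 dB: L₁ = 105 − 9.031.

96.0 dB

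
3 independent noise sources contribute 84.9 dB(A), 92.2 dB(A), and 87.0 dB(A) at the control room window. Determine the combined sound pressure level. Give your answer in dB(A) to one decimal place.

93.9 dB(A)

Incoherent sources combine by intensity addition: L_total = 10·log₁₀(Σ 10^(L_i/10)).
Σ 10^(L/10) = 10^(84.9/10) + 10^(92.2/10) + 10^(87.0/10) = 2.470e+09.
L_total = 10·log₁₀(2.470e+09) = 93.93 dB(A).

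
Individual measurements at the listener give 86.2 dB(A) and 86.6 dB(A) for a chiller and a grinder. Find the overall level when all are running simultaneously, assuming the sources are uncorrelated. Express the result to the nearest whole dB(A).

Incoherent sources combine by intensity addition: L_total = 10·log₁₀(Σ 10^(L_i/10)).
Σ 10^(L/10) = 10^(86.2/10) + 10^(86.6/10) = 8.740e+08.
L_total = 10·log₁₀(8.740e+08) = 89.41 dB(A).

89 dB(A)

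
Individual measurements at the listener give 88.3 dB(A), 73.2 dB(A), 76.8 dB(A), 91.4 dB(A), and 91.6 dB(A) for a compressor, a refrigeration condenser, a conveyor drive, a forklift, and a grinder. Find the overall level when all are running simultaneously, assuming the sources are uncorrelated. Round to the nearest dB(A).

Incoherent sources combine by intensity addition: L_total = 10·log₁₀(Σ 10^(L_i/10)).
Σ 10^(L/10) = 10^(88.3/10) + 10^(73.2/10) + 10^(76.8/10) + 10^(91.4/10) + 10^(91.6/10) = 3.571e+09.
L_total = 10·log₁₀(3.571e+09) = 95.53 dB(A).

96 dB(A)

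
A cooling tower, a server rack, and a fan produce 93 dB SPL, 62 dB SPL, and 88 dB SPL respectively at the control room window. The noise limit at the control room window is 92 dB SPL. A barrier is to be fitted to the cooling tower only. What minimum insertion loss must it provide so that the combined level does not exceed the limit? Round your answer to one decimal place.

3.2 dB

The untreated sources together contribute 10^(62/10) + 10^(88/10) = 6.325e+08, i.e. 88.01 dB SPL.
The limit corresponds to 10^(92/10) = 1.585e+09; subtracting the fixed part leaves 9.524e+08 for the cooling tower, i.e. 89.79 dB SPL.
So the cooling tower must be reduced from 93 to 89.79 dB SPL: IL = 3.21 dB.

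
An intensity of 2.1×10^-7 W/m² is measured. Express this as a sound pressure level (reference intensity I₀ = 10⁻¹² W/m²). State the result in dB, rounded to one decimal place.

53.2 dB

L = 10·log₁₀(I/I₀) = 10·log₁₀(2.1×10^-7/10⁻¹²) = 10·log₁₀(2.1×10^5).
L = 10·(0.3222 + 5) = 53.22 dB.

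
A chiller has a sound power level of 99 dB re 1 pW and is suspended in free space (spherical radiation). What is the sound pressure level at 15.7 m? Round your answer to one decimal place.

64.1 dB

Free-field spherical radiation: L_p = L_w − 10·log₁₀(4π·r²), r = 15.7 m.
4π·r² = 3097 m², 10·log₁₀ of that is 34.910 dB.
L_p = 99 − 34.910 = 64.09 dB.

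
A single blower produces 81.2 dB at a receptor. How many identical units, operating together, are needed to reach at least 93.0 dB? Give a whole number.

The shortfall is 93.0 − 81.2 = 11.8 dB, and N units add 10·log₁₀ N, so need 10·log₁₀ N ≥ 11.8.
N ≥ 10^(11.8/10) = 15.136, so N = 16.

16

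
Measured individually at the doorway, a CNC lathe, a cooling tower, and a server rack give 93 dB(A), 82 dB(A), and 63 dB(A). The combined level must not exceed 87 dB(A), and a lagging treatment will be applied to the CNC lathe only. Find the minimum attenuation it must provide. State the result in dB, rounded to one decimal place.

Fixed contribution from the other sources: Σ 10^(L/10) = 10^(82/10) + 10^(63/10) = 1.605e+08 (82.05 dB(A)).
The limit corresponds to 10^(87/10) = 5.012e+08; subtracting the fixed part leaves 3.407e+08 for the CNC lathe, i.e. 85.32 dB(A).
So the CNC lathe must be reduced from 93 to 85.32 dB(A): IL = 7.68 dB.

7.7 dB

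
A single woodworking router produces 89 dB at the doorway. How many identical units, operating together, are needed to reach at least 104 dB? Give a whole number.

N identical sources give L₁ + 10·log₁₀ N, so require 10·log₁₀ N ≥ 104 − 89 = 15.0 dB.
N ≥ 10^(15.0/10) = 31.623, so N = 32.

32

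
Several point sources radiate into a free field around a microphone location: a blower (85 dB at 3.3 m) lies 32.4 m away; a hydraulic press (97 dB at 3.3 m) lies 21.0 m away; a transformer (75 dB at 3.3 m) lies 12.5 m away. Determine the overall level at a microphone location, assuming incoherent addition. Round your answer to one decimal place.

81.1 dB

First find each source's level at the receiver (point-source: −20·log₁₀(r/r_ref)), then combine on an intensity basis.
blower: 85 − 20·log₁₀(32.4/3.3) = 85 − 19.84 = 65.16 dB.
hydraulic press: 97 − 20·log₁₀(21.0/3.3) = 97 − 16.07 = 80.93 dB.
transformer: 75 − 20·log₁₀(12.5/3.3) = 75 − 11.57 = 63.43 dB.
Σ 10^(L/10) = 1.292e+08 → L_total = 10·log₁₀(1.292e+08) = 81.11 dB.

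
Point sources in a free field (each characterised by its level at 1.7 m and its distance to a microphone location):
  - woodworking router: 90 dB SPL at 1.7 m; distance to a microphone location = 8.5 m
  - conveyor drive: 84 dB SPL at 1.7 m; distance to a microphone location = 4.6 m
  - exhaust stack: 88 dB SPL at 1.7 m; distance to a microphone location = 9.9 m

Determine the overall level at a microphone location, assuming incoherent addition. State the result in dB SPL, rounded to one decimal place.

79.7 dB SPL

First find each source's level at the receiver (point-source: −20·log₁₀(r/r_ref)), then combine on an intensity basis.
woodworking router: 90 − 20·log₁₀(8.5/1.7) = 90 − 13.98 = 76.02 dB SPL.
conveyor drive: 84 − 20·log₁₀(4.6/1.7) = 84 − 8.65 = 75.35 dB SPL.
exhaust stack: 88 − 20·log₁₀(9.9/1.7) = 88 − 15.30 = 72.70 dB SPL.
Σ 10^(L/10) = 9.291e+07 → L_total = 10·log₁₀(9.291e+07) = 79.68 dB SPL.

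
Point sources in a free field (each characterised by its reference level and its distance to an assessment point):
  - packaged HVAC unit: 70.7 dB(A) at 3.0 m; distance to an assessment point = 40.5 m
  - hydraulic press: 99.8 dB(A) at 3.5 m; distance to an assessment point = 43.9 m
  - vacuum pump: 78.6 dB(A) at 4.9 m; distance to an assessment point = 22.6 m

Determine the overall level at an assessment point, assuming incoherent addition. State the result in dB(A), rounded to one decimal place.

78.1 dB(A)

Propagate each source to the receiver with L = L_ref − 20·log₁₀(r/r_ref), then add intensities.
packaged HVAC unit: 70.7 − 20·log₁₀(40.5/3.0) = 70.7 − 22.61 = 48.09 dB(A).
hydraulic press: 99.8 − 20·log₁₀(43.9/3.5) = 99.8 − 21.97 = 77.83 dB(A).
vacuum pump: 78.6 − 20·log₁₀(22.6/4.9) = 78.6 − 13.28 = 65.32 dB(A).
Σ 10^(L/10) = 6.417e+07 → L_total = 10·log₁₀(6.417e+07) = 78.07 dB(A).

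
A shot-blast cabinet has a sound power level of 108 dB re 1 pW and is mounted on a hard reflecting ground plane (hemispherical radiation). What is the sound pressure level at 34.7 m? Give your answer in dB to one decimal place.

L_p = L_w − 10·log₁₀(2π·r²) with r = 34.7 m.
2π·r² = 7566 m², 10·log₁₀ of that is 38.788 dB.
L_p = 108 − 38.788 = 69.21 dB.

69.2 dB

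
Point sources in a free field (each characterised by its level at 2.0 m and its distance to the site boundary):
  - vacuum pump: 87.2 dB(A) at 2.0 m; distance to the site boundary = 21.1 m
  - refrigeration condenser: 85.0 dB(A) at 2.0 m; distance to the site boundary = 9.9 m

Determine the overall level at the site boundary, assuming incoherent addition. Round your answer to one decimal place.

First find each source's level at the receiver (point-source: −20·log₁₀(r/r_ref)), then combine on an intensity basis.
vacuum pump: 87.2 − 20·log₁₀(21.1/2.0) = 87.2 − 20.47 = 66.73 dB(A).
refrigeration condenser: 85.0 − 20·log₁₀(9.9/2.0) = 85.0 − 13.89 = 71.11 dB(A).
Σ 10^(L/10) = 1.762e+07 → L_total = 10·log₁₀(1.762e+07) = 72.46 dB(A).

72.5 dB(A)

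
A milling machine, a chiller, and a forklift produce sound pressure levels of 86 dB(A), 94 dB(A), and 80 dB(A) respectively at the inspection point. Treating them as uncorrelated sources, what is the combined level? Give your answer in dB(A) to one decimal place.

94.8 dB(A)

Incoherent sources combine by intensity addition: L_total = 10·log₁₀(Σ 10^(L_i/10)).
Σ 10^(L/10) = 10^(86/10) + 10^(94/10) + 10^(80/10) = 3.010e+09.
L_total = 10·log₁₀(3.010e+09) = 94.79 dB(A).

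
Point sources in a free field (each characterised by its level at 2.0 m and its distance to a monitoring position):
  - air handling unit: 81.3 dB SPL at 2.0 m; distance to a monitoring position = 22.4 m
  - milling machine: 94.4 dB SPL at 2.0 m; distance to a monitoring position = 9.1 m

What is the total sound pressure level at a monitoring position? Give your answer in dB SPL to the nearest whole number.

First find each source's level at the receiver (point-source: −20·log₁₀(r/r_ref)), then combine on an intensity basis.
air handling unit: 81.3 − 20·log₁₀(22.4/2.0) = 81.3 − 20.98 = 60.32 dB SPL.
milling machine: 94.4 − 20·log₁₀(9.1/2.0) = 94.4 − 13.16 = 81.24 dB SPL.
Σ 10^(L/10) = 1.341e+08 → L_total = 10·log₁₀(1.341e+08) = 81.27 dB SPL.

81 dB SPL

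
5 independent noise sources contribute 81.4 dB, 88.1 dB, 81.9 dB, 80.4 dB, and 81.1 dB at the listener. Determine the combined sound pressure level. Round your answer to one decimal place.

90.7 dB

Incoherent sources combine by intensity addition: L_total = 10·log₁₀(Σ 10^(L_i/10)).
Σ 10^(L/10) = 10^(81.4/10) + 10^(88.1/10) + 10^(81.9/10) + 10^(80.4/10) + 10^(81.1/10) = 1.177e+09.
L_total = 10·log₁₀(1.177e+09) = 90.71 dB.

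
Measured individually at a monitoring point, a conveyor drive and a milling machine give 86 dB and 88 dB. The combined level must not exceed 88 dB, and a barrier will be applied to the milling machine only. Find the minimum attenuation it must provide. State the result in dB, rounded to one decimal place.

4.3 dB

The untreated sources together contribute 10^(86/10) = 3.981e+08, i.e. 86.00 dB.
To meet 88 dB overall, the treated milling machine may contribute at most 10^(88/10) − 3.981e+08 = 2.329e+08, i.e. 83.67 dB.
Required insertion loss = 88 − 83.67 = 4.33 dB.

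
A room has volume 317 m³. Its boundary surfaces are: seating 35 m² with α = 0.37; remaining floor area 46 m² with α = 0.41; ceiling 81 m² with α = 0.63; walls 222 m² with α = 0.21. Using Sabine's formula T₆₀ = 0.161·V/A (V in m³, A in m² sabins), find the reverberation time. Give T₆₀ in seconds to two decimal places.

0.39 s

A = Σ Sᵢαᵢ = 35·0.37 + 46·0.41 + 81·0.63 + 222·0.21 = 129.46 m².
T₆₀ = 0.161 × 317 / 129.46 = 0.394 s.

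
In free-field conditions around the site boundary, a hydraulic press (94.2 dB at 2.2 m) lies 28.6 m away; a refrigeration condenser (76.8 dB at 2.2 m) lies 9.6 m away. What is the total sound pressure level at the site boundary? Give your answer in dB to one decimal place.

First find each source's level at the receiver (point-source: −20·log₁₀(r/r_ref)), then combine on an intensity basis.
hydraulic press: 94.2 − 20·log₁₀(28.6/2.2) = 94.2 − 22.28 = 71.92 dB.
refrigeration condenser: 76.8 − 20·log₁₀(9.6/2.2) = 76.8 − 12.80 = 64.00 dB.
Σ 10^(L/10) = 1.808e+07 → L_total = 10·log₁₀(1.808e+07) = 72.57 dB.

72.6 dB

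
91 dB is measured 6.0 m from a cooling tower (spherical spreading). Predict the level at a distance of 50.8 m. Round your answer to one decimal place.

For a point source, L₂ = L₁ − 20·log₁₀(r₂/r₁).
L₂ = 91 − 20·log₁₀(50.8/6.0) = 91 − 18.554 = 72.45 dB.

72.4 dB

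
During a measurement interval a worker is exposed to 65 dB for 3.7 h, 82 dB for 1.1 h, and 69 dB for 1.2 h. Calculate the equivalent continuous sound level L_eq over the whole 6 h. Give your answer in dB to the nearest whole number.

Weight each interval's intensity by its duration and average over T = 6 h:
Σ tᵢ·10^(Lᵢ/10) = 3.7·10^(65/10) + 1.1·10^(82/10) + 1.2·10^(69/10) = 1.956e+08.
L_eq = 10·log₁₀(1.956e+08/6) = 75.13 dB.

75 dB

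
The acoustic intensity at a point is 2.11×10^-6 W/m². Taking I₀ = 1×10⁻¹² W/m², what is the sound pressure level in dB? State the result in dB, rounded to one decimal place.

I/I₀ = 2.11×10^-6/10⁻¹² = 2.11×10^6, and L = 10·log₁₀(I/I₀).
L = 10·(0.3243 + 6) = 63.24 dB.

63.2 dB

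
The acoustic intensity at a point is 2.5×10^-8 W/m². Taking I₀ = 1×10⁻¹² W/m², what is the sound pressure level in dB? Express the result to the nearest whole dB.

44 dB

Dividing by I₀ shifts the exponent by 12: I/I₀ = 2.5×10^4.
L = 10·(0.3979 + 4) = 43.98 dB.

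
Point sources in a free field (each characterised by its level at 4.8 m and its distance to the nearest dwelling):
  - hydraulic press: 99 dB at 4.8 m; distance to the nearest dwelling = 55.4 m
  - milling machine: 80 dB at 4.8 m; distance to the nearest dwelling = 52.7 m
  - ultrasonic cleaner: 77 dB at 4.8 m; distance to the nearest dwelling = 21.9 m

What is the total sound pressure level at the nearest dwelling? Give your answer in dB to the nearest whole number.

First find each source's level at the receiver (point-source: −20·log₁₀(r/r_ref)), then combine on an intensity basis.
hydraulic press: 99 − 20·log₁₀(55.4/4.8) = 99 − 21.25 = 77.75 dB.
milling machine: 80 − 20·log₁₀(52.7/4.8) = 80 − 20.81 = 59.19 dB.
ultrasonic cleaner: 77 − 20·log₁₀(21.9/4.8) = 77 − 13.18 = 63.82 dB.
Σ 10^(L/10) = 6.287e+07 → L_total = 10·log₁₀(6.287e+07) = 77.98 dB.

78 dB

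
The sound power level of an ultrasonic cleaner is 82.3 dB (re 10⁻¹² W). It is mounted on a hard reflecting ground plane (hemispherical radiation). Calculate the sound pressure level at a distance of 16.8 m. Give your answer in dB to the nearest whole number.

Free-field hemispherical radiation: L_p = L_w − 10·log₁₀(2π·r²), r = 16.8 m.
2π·r² = 1773 m², 10·log₁₀ of that is 32.488 dB.
L_p = 82.3 − 32.488 = 49.81 dB.

50 dB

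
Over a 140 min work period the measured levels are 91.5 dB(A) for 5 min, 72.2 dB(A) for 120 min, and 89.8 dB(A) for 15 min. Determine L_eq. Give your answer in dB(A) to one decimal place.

L_eq = 10·log₁₀[(1/T)·Σ tᵢ·10^(Lᵢ/10)] with T = 140 min.
Σ tᵢ·10^(Lᵢ/10) = 5·10^(91.5/10) + 120·10^(72.2/10) + 15·10^(89.8/10) = 2.338e+10.
L_eq = 10·log₁₀(2.338e+10/140) = 82.23 dB(A).

82.2 dB(A)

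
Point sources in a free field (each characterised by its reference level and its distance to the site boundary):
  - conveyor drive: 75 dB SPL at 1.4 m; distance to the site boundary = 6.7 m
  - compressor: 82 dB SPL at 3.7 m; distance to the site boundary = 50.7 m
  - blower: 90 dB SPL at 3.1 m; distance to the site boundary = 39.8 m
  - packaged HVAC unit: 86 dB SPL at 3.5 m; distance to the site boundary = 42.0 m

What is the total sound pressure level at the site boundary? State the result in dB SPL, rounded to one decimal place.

Apply inverse-square spreading to bring every level to the receiver, then sum 10^(L/10).
conveyor drive: 75 − 20·log₁₀(6.7/1.4) = 75 − 13.60 = 61.40 dB SPL.
compressor: 82 − 20·log₁₀(50.7/3.7) = 82 − 22.74 = 59.26 dB SPL.
blower: 90 − 20·log₁₀(39.8/3.1) = 90 − 22.17 = 67.83 dB SPL.
packaged HVAC unit: 86 − 20·log₁₀(42.0/3.5) = 86 − 21.58 = 64.42 dB SPL.
Σ 10^(L/10) = 1.106e+07 → L_total = 10·log₁₀(1.106e+07) = 70.44 dB SPL.

70.4 dB SPL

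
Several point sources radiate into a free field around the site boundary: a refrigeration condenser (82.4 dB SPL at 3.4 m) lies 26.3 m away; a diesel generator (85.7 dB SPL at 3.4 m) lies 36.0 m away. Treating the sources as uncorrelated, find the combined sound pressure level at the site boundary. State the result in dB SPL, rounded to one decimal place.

67.9 dB SPL

Apply inverse-square spreading to bring every level to the receiver, then sum 10^(L/10).
refrigeration condenser: 82.4 − 20·log₁₀(26.3/3.4) = 82.4 − 17.77 = 64.63 dB SPL.
diesel generator: 85.7 − 20·log₁₀(36.0/3.4) = 85.7 − 20.50 = 65.20 dB SPL.
Σ 10^(L/10) = 6.218e+06 → L_total = 10·log₁₀(6.218e+06) = 67.94 dB SPL.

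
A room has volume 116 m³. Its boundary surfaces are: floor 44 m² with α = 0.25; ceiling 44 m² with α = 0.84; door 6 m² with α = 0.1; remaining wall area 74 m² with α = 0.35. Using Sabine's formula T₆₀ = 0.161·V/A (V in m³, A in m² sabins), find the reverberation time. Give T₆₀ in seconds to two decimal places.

Summing Sᵢαᵢ: 44·0.25 + 44·0.84 + 6·0.1 + 74·0.35 = 74.46 m².
T₆₀ = 0.161·V/A = 0.161·116/74.46 = 0.251 s.

0.25 s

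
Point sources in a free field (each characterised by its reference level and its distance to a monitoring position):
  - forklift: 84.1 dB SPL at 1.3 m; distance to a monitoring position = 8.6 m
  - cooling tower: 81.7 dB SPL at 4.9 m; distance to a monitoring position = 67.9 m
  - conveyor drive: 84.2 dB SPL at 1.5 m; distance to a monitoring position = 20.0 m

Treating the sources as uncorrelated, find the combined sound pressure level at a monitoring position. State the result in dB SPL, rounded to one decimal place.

First find each source's level at the receiver (point-source: −20·log₁₀(r/r_ref)), then combine on an intensity basis.
forklift: 84.1 − 20·log₁₀(8.6/1.3) = 84.1 − 16.41 = 67.69 dB SPL.
cooling tower: 81.7 − 20·log₁₀(67.9/4.9) = 81.7 − 22.83 = 58.87 dB SPL.
conveyor drive: 84.2 − 20·log₁₀(20.0/1.5) = 84.2 − 22.50 = 61.70 dB SPL.
Σ 10^(L/10) = 8.123e+06 → L_total = 10·log₁₀(8.123e+06) = 69.10 dB SPL.

69.1 dB SPL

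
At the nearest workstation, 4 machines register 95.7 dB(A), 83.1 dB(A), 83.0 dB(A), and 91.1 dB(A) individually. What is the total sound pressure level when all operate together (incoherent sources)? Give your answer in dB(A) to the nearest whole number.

For uncorrelated sources the intensities add, so convert each level to linear form, sum, and take 10·log₁₀ of the total.
Σ 10^(L/10) = 10^(95.7/10) + 10^(83.1/10) + 10^(83.0/10) + 10^(91.1/10) = 5.407e+09.
L_total = 10·log₁₀(5.407e+09) = 97.33 dB(A).

97 dB(A)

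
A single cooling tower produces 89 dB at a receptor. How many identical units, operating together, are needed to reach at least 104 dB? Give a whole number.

Need L₁ + 10·log₁₀ N ≥ 104, i.e. log₁₀ N ≥ 1.50.
N ≥ 10^(15.0/10) = 31.623, so N = 32.

32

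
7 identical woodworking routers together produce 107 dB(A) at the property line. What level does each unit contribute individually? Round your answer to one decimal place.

98.5 dB(A)

For N identical incoherent sources L_total = L₁ + 10·log₁₀ N, so L₁ = 107 − 10·log₁₀(7) = 107 − 8.451.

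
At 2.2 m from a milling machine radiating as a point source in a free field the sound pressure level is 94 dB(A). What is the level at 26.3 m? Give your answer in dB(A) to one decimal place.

Spherical spreading from a point source gives a 20·log₁₀(r₂/r₁) drop.
L₂ = 94 − 20·log₁₀(26.3/2.2) = 94 − 21.551 = 72.45 dB(A).

72.4 dB(A)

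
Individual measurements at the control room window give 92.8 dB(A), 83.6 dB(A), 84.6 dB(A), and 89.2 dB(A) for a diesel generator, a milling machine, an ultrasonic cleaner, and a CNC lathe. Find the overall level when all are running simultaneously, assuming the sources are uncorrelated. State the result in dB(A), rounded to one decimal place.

95.1 dB(A)

Incoherent sources combine by intensity addition: L_total = 10·log₁₀(Σ 10^(L_i/10)).
Σ 10^(L/10) = 10^(92.8/10) + 10^(83.6/10) + 10^(84.6/10) + 10^(89.2/10) = 3.255e+09.
L_total = 10·log₁₀(3.255e+09) = 95.13 dB(A).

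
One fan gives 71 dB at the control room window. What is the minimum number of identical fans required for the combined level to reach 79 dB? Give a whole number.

7

Need L₁ + 10·log₁₀ N ≥ 79, i.e. log₁₀ N ≥ 0.80.
N ≥ 10^(8.0/10) = 6.310, so N = 7.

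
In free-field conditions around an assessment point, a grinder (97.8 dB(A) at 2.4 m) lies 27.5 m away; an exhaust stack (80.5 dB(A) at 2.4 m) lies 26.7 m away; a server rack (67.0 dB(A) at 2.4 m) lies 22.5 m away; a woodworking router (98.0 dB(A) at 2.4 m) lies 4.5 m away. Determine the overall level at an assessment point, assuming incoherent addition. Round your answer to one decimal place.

Propagate each source to the receiver with L = L_ref − 20·log₁₀(r/r_ref), then add intensities.
grinder: 97.8 − 20·log₁₀(27.5/2.4) = 97.8 − 21.18 = 76.62 dB(A).
exhaust stack: 80.5 − 20·log₁₀(26.7/2.4) = 80.5 − 20.93 = 59.57 dB(A).
server rack: 67.0 − 20·log₁₀(22.5/2.4) = 67.0 − 19.44 = 47.56 dB(A).
woodworking router: 98.0 − 20·log₁₀(4.5/2.4) = 98.0 − 5.46 = 92.54 dB(A).
Σ 10^(L/10) = 1.842e+09 → L_total = 10·log₁₀(1.842e+09) = 92.65 dB(A).

92.7 dB(A)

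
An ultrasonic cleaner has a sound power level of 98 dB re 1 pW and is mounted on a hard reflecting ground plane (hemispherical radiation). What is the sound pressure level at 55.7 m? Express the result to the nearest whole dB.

55 dB

Free-field hemispherical radiation: L_p = L_w − 10·log₁₀(2π·r²), r = 55.7 m.
2π·r² = 1.949e+04 m², 10·log₁₀ of that is 42.899 dB.
L_p = 98 − 42.899 = 55.10 dB.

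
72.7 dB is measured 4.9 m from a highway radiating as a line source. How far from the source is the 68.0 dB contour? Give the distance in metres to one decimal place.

14.5 m

For a line source L₁ − L₂ = 10·log₁₀(r₂/r₁), so r₂ = r₁·10^((L₁−L₂)/10).
r₂ = 4.9·10^((72.7−68.0)/10) = 4.9·10^(4.7/10) = 14.46 m.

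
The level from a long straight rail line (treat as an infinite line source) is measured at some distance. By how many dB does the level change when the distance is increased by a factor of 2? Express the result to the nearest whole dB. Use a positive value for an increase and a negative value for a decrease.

-3 dB

Line-source spreading: ΔL = −10·log₁₀(r₂/r₁).
ΔL = −10·log₁₀(2) = -3.01 dB.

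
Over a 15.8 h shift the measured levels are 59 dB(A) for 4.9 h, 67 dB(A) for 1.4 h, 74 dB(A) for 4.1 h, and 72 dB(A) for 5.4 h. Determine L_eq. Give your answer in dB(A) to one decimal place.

71.0 dB(A)

L_eq = 10·log₁₀[(1/T)·Σ tᵢ·10^(Lᵢ/10)] with T = 15.8 h.
Σ tᵢ·10^(Lᵢ/10) = 4.9·10^(59/10) + 1.4·10^(67/10) + 4.1·10^(74/10) + 5.4·10^(72/10) = 1.995e+08.
L_eq = 10·log₁₀(1.995e+08/15.8) = 71.01 dB(A).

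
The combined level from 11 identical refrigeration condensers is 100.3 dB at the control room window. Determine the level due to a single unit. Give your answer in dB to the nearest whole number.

90 dB

11 equal contributions raise the level by 10·log₁₀ 11 = 10.414 dB, so each unit alone gives 100.3 − 10.414.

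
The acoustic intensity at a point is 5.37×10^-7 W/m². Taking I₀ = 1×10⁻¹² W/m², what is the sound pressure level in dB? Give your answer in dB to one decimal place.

I/I₀ = 5.37×10^-7/10⁻¹² = 5.37×10^5, and L = 10·log₁₀(I/I₀).
L = 10·(0.7300 + 5) = 57.30 dB.

57.3 dB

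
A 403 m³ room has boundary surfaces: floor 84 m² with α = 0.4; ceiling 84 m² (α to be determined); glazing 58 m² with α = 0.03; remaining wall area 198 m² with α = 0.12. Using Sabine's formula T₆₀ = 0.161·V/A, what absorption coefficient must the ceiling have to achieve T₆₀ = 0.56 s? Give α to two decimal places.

0.68

A = 0.161·V/T₆₀ = 0.161·403/0.56 = 115.86 m² sabins.
Absorption from the other surfaces = 84·0.4 + 58·0.03 + 198·0.12 = 59.10 m², so the ceiling must supply 56.76 m² over 84 m².
α = 56.76/84 = 0.676.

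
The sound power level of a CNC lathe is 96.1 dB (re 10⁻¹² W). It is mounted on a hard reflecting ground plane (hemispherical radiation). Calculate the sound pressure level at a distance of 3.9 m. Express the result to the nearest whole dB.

The power spreads over a hemisphere of area 2π·r², so L_p = L_w − 10·log₁₀(2π·r²).
2π·r² = 95.57 m², 10·log₁₀ of that is 19.803 dB.
L_p = 96.1 − 19.803 = 76.30 dB.

76 dB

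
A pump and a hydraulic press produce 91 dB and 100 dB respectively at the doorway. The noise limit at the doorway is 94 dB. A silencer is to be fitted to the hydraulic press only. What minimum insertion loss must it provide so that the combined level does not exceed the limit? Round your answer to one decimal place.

Everything except the hydraulic press sums to 10^(91/10) = 1.259e+09 in linear terms, 91.00 dB.
To meet 94 dB overall, the treated hydraulic press may contribute at most 10^(94/10) − 1.259e+09 = 1.253e+09, i.e. 90.98 dB.
Required insertion loss = 100 − 90.98 = 9.02 dB.

9.0 dB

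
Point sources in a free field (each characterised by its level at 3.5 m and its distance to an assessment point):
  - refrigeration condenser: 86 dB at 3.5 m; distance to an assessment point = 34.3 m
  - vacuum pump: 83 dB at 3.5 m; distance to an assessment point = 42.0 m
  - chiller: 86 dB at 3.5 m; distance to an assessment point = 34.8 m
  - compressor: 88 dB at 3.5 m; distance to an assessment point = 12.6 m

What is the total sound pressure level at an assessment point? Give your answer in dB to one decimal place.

77.7 dB

Propagate each source to the receiver with L = L_ref − 20·log₁₀(r/r_ref), then add intensities.
refrigeration condenser: 86 − 20·log₁₀(34.3/3.5) = 86 − 19.82 = 66.18 dB.
vacuum pump: 83 − 20·log₁₀(42.0/3.5) = 83 − 21.58 = 61.42 dB.
chiller: 86 − 20·log₁₀(34.8/3.5) = 86 − 19.95 = 66.05 dB.
compressor: 88 − 20·log₁₀(12.6/3.5) = 88 − 11.13 = 76.87 dB.
Σ 10^(L/10) = 5.824e+07 → L_total = 10·log₁₀(5.824e+07) = 77.65 dB.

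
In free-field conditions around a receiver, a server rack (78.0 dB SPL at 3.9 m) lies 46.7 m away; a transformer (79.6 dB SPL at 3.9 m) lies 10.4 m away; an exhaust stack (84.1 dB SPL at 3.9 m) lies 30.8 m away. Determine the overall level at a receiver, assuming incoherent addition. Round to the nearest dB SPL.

72 dB SPL

First find each source's level at the receiver (point-source: −20·log₁₀(r/r_ref)), then combine on an intensity basis.
server rack: 78.0 − 20·log₁₀(46.7/3.9) = 78.0 − 21.57 = 56.43 dB SPL.
transformer: 79.6 − 20·log₁₀(10.4/3.9) = 79.6 − 8.52 = 71.08 dB SPL.
exhaust stack: 84.1 − 20·log₁₀(30.8/3.9) = 84.1 − 17.95 = 66.15 dB SPL.
Σ 10^(L/10) = 1.739e+07 → L_total = 10·log₁₀(1.739e+07) = 72.40 dB SPL.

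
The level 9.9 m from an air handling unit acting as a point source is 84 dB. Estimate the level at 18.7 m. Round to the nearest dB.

78 dB

For a point source, L₂ = L₁ − 20·log₁₀(r₂/r₁).
L₂ = 84 − 20·log₁₀(18.7/9.9) = 84 − 5.524 = 78.48 dB.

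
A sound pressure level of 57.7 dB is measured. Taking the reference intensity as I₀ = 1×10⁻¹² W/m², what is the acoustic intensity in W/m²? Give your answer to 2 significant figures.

5.9e-07 W/m²

I = I₀·10^(L/10) = 10⁻¹² × 10^(57.7/10) = 10^(-6.230).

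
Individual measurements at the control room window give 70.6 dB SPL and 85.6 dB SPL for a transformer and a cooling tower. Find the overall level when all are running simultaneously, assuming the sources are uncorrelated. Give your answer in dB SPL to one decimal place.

For uncorrelated sources the intensities add, so convert each level to linear form, sum, and take 10·log₁₀ of the total.
Σ 10^(L/10) = 10^(70.6/10) + 10^(85.6/10) = 3.746e+08.
L_total = 10·log₁₀(3.746e+08) = 85.74 dB SPL.

85.7 dB SPL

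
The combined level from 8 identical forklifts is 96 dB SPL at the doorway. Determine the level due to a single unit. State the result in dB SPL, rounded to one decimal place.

87.0 dB SPL

For N identical incoherent sources L_total = L₁ + 10·log₁₀ N, so L₁ = 96 − 10·log₁₀(8) = 96 − 9.031.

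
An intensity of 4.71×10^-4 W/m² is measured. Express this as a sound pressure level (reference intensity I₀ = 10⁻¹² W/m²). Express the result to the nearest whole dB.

I/I₀ = 4.71×10^-4/10⁻¹² = 4.71×10^8, and L = 10·log₁₀(I/I₀).
L = 10·(0.6730 + 8) = 86.73 dB.

87 dB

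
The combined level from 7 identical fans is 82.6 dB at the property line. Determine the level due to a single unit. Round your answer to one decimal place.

74.1 dB

7 equal contributions raise the level by 10·log₁₀ 7 = 8.451 dB, so each unit alone gives 82.6 − 8.451.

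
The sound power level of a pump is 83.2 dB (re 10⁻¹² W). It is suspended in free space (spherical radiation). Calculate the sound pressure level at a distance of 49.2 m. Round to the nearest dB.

The power spreads over a sphere of area 4π·r², so L_p = L_w − 10·log₁₀(4π·r²).
4π·r² = 3.042e+04 m², 10·log₁₀ of that is 44.831 dB.
L_p = 83.2 − 44.831 = 38.37 dB.

38 dB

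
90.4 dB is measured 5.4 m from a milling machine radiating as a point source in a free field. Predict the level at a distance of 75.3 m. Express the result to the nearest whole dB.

68 dB

For a point source, L₂ = L₁ − 20·log₁₀(r₂/r₁).
L₂ = 90.4 − 20·log₁₀(75.3/5.4) = 90.4 − 22.888 = 67.51 dB.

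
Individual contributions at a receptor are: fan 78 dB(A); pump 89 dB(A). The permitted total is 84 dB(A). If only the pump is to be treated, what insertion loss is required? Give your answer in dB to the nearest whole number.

Everything except the pump sums to 10^(78/10) = 6.310e+07 in linear terms, 78.00 dB(A).
The limit corresponds to 10^(84/10) = 2.512e+08; subtracting the fixed part leaves 1.881e+08 for the pump, i.e. 82.74 dB(A).
So the pump must be reduced from 89 to 82.74 dB(A): IL = 6.26 dB.

6 dB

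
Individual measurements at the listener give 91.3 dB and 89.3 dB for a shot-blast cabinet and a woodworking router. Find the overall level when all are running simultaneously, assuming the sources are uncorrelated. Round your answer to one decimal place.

For uncorrelated sources the intensities add, so convert each level to linear form, sum, and take 10·log₁₀ of the total.
Σ 10^(L/10) = 10^(91.3/10) + 10^(89.3/10) = 2.200e+09.
L_total = 10·log₁₀(2.200e+09) = 93.42 dB.

93.4 dB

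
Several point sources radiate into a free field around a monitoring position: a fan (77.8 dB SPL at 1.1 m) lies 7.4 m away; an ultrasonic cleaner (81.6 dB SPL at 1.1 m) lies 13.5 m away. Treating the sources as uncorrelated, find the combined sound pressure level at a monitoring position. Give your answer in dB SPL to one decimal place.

First find each source's level at the receiver (point-source: −20·log₁₀(r/r_ref)), then combine on an intensity basis.
fan: 77.8 − 20·log₁₀(7.4/1.1) = 77.8 − 16.56 = 61.24 dB SPL.
ultrasonic cleaner: 81.6 − 20·log₁₀(13.5/1.1) = 81.6 − 21.78 = 59.82 dB SPL.
Σ 10^(L/10) = 2.291e+06 → L_total = 10·log₁₀(2.291e+06) = 63.60 dB SPL.

63.6 dB SPL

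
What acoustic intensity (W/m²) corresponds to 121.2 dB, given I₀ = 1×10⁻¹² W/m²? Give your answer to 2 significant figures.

1.3 W/m²

I/I₀ = 10^(121.2/10) = 1.318e+12, so I = 1.318e+12 × 10⁻¹² W/m².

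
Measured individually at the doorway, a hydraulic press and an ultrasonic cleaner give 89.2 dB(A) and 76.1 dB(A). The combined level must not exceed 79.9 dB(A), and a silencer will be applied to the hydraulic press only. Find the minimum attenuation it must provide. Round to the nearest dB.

Fixed contribution from the other source: Σ 10^(L/10) = 10^(76.1/10) = 4.074e+07 (76.10 dB(A)).
To meet 79.9 dB(A) overall, the treated hydraulic press may contribute at most 10^(79.9/10) − 4.074e+07 = 5.699e+07, i.e. 77.56 dB(A).
So the hydraulic press must be reduced from 89.2 to 77.56 dB(A): IL = 11.64 dB.

12 dB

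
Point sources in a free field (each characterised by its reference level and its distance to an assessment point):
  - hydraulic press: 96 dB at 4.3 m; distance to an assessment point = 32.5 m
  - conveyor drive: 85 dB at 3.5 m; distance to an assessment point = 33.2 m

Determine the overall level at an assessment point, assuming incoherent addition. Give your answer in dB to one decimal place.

Apply inverse-square spreading to bring every level to the receiver, then sum 10^(L/10).
hydraulic press: 96 − 20·log₁₀(32.5/4.3) = 96 − 17.57 = 78.43 dB.
conveyor drive: 85 − 20·log₁₀(33.2/3.5) = 85 − 19.54 = 65.46 dB.
Σ 10^(L/10) = 7.320e+07 → L_total = 10·log₁₀(7.320e+07) = 78.65 dB.

78.6 dB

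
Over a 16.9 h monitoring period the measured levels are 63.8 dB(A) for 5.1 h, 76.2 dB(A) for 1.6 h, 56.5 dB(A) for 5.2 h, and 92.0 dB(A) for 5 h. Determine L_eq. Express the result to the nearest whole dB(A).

87 dB(A)

Weight each interval's intensity by its duration and average over T = 16.9 h:
Σ tᵢ·10^(Lᵢ/10) = 5.1·10^(63.8/10) + 1.6·10^(76.2/10) + 5.2·10^(56.5/10) + 5·10^(92.0/10) = 8.006e+09.
L_eq = 10·log₁₀(8.006e+09/16.9) = 86.76 dB(A).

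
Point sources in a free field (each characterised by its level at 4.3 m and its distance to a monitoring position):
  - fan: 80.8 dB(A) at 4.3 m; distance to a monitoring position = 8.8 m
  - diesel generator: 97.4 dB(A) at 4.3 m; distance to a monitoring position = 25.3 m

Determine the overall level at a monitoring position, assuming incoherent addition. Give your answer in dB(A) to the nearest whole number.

83 dB(A)

Propagate each source to the receiver with L = L_ref − 20·log₁₀(r/r_ref), then add intensities.
fan: 80.8 − 20·log₁₀(8.8/4.3) = 80.8 − 6.22 = 74.58 dB(A).
diesel generator: 97.4 − 20·log₁₀(25.3/4.3) = 97.4 − 15.39 = 82.01 dB(A).
Σ 10^(L/10) = 1.874e+08 → L_total = 10·log₁₀(1.874e+08) = 82.73 dB(A).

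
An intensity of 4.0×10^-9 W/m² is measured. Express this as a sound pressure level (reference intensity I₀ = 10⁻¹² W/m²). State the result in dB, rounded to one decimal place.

L = 10·log₁₀(I/I₀) = 10·log₁₀(4.0×10^-9/10⁻¹²) = 10·log₁₀(4.0×10^3).
L = 10·(0.6021 + 3) = 36.02 dB.

36.0 dB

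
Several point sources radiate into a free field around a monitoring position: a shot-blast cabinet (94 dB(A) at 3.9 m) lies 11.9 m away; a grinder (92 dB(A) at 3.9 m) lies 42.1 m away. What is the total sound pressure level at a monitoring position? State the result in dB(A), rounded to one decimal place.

First find each source's level at the receiver (point-source: −20·log₁₀(r/r_ref)), then combine on an intensity basis.
shot-blast cabinet: 94 − 20·log₁₀(11.9/3.9) = 94 − 9.69 = 84.31 dB(A).
grinder: 92 − 20·log₁₀(42.1/3.9) = 92 − 20.66 = 71.34 dB(A).
Σ 10^(L/10) = 2.834e+08 → L_total = 10·log₁₀(2.834e+08) = 84.52 dB(A).

84.5 dB(A)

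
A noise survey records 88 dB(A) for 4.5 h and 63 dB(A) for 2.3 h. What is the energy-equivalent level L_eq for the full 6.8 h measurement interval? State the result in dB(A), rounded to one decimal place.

86.2 dB(A)

L_eq = 10·log₁₀[(1/T)·Σ tᵢ·10^(Lᵢ/10)] with T = 6.8 h.
Σ tᵢ·10^(Lᵢ/10) = 4.5·10^(88/10) + 2.3·10^(63/10) = 2.844e+09.
L_eq = 10·log₁₀(2.844e+09/6.8) = 86.21 dB(A).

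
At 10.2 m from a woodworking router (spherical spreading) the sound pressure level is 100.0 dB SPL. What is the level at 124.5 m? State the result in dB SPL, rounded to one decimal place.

78.3 dB SPL

Spherical spreading from a point source gives a 20·log₁₀(r₂/r₁) drop.
L₂ = 100.0 − 20·log₁₀(124.5/10.2) = 100.0 − 21.731 = 78.27 dB SPL.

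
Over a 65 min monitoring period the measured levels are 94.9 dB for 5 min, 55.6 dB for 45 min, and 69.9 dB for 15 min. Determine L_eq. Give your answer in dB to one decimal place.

83.8 dB

Weight each interval's intensity by its duration and average over T = 65 min:
Σ tᵢ·10^(Lᵢ/10) = 5·10^(94.9/10) + 45·10^(55.6/10) + 15·10^(69.9/10) = 1.561e+10.
L_eq = 10·log₁₀(1.561e+10/65) = 83.81 dB.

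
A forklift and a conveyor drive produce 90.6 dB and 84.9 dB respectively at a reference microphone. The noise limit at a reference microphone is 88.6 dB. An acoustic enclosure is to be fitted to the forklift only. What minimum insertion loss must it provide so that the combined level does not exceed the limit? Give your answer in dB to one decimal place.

Fixed contribution from the other source: Σ 10^(L/10) = 10^(84.9/10) = 3.090e+08 (84.90 dB).
To meet 88.6 dB overall, the treated forklift may contribute at most 10^(88.6/10) − 3.090e+08 = 4.154e+08, i.e. 86.18 dB.
So the forklift must be reduced from 90.6 to 86.18 dB: IL = 4.42 dB.

4.4 dB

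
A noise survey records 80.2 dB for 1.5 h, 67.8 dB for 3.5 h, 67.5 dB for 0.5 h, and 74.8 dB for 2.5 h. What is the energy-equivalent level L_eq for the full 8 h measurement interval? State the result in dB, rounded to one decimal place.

75.1 dB

The energy average is taken in the linear domain: L_eq = 10·log₁₀[(Σ tᵢ·10^(Lᵢ/10))/T], T = 8 h.
Σ tᵢ·10^(Lᵢ/10) = 1.5·10^(80.2/10) + 3.5·10^(67.8/10) + 0.5·10^(67.5/10) + 2.5·10^(74.8/10) = 2.565e+08.
L_eq = 10·log₁₀(2.565e+08/8) = 75.06 dB.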